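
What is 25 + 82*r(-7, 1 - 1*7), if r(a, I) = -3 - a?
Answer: 353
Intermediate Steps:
25 + 82*r(-7, 1 - 1*7) = 25 + 82*(-3 - 1*(-7)) = 25 + 82*(-3 + 7) = 25 + 82*4 = 25 + 328 = 353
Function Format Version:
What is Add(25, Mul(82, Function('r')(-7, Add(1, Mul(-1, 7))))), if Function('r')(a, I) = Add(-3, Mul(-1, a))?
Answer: 353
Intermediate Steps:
Add(25, Mul(82, Function('r')(-7, Add(1, Mul(-1, 7))))) = Add(25, Mul(82, Add(-3, Mul(-1, -7)))) = Add(25, Mul(82, Add(-3, 7))) = Add(25, Mul(82, 4)) = Add(25, 328) = 353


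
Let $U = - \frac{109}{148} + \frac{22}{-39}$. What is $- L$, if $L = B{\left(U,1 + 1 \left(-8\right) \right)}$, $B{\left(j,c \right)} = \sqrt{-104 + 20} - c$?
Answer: $-7 - 2 i \sqrt{21} \approx -7.0 - 9.1651 i$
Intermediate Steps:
$U = - \frac{7507}{5772}$ ($U = \left(-109\right) \frac{1}{148} + 22 \left(- \frac{1}{39}\right) = - \frac{109}{148} - \frac{22}{39} = - \frac{7507}{5772} \approx -1.3006$)
$B{\left(j,c \right)} = - c + 2 i \sqrt{21}$ ($B{\left(j,c \right)} = \sqrt{-84} - c = 2 i \sqrt{21} - c = - c + 2 i \sqrt{21}$)
$L = 7 + 2 i \sqrt{21}$ ($L = - (1 + 1 \left(-8\right)) + 2 i \sqrt{21} = - (1 - 8) + 2 i \sqrt{21} = \left(-1\right) \left(-7\right) + 2 i \sqrt{21} = 7 + 2 i \sqrt{21} \approx 7.0 + 9.1651 i$)
$- L = - (7 + 2 i \sqrt{21}) = -7 - 2 i \sqrt{21}$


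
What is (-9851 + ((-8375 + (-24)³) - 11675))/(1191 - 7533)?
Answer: 14575/2114 ≈ 6.8945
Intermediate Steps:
(-9851 + ((-8375 + (-24)³) - 11675))/(1191 - 7533) = (-9851 + ((-8375 - 13824) - 11675))/(-6342) = (-9851 + (-22199 - 11675))*(-1/6342) = (-9851 - 33874)*(-1/6342) = -43725*(-1/6342) = 14575/2114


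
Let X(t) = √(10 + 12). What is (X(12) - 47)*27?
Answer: -1269 + 27*√22 ≈ -1142.4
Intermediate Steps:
X(t) = √22
(X(12) - 47)*27 = (√22 - 47)*27 = (-47 + √22)*27 = -1269 + 27*√22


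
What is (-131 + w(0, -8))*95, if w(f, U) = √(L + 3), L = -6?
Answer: -12445 + 95*I*√3 ≈ -12445.0 + 164.54*I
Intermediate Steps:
w(f, U) = I*√3 (w(f, U) = √(-6 + 3) = √(-3) = I*√3)
(-131 + w(0, -8))*95 = (-131 + I*√3)*95 = -12445 + 95*I*√3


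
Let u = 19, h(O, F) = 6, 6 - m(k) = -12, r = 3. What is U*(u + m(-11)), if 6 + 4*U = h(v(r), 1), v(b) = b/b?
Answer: 0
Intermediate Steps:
v(b) = 1
m(k) = 18 (m(k) = 6 - 1*(-12) = 6 + 12 = 18)
U = 0 (U = -3/2 + (1/4)*6 = -3/2 + 3/2 = 0)
U*(u + m(-11)) = 0*(19 + 18) = 0*37 = 0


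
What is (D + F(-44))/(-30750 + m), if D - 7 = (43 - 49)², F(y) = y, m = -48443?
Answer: 1/79193 ≈ 1.2627e-5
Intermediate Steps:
D = 43 (D = 7 + (43 - 49)² = 7 + (-6)² = 7 + 36 = 43)
(D + F(-44))/(-30750 + m) = (43 - 44)/(-30750 - 48443) = -1/(-79193) = -1*(-1/79193) = 1/79193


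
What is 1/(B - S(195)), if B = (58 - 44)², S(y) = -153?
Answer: 1/349 ≈ 0.0028653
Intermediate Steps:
B = 196 (B = 14² = 196)
1/(B - S(195)) = 1/(196 - 1*(-153)) = 1/(196 + 153) = 1/349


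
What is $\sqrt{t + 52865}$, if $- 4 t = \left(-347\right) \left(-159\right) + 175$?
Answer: $2 \sqrt{9757} \approx 197.56$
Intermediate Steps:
$t = -13837$ ($t = - \frac{\left(-347\right) \left(-159\right) + 175}{4} = - \frac{55173 + 175}{4} = \left(- \frac{1}{4}\right) 55348 = -13837$)
$\sqrt{t + 52865} = \sqrt{-13837 + 52865} = \sqrt{39028} = 2 \sqrt{9757}$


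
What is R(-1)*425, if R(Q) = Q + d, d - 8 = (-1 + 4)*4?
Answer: 8075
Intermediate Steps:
d = 20 (d = 8 + (-1 + 4)*4 = 8 + 3*4 = 8 + 12 = 20)
R(Q) = 20 + Q (R(Q) = Q + 20 = 20 + Q)
R(-1)*425 = (20 - 1)*425 = 19*425 = 8075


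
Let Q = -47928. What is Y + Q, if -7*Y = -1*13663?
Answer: -321833/7 ≈ -45976.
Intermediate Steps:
Y = 13663/7 (Y = -(-1)*13663/7 = -1/7*(-13663) = 13663/7 ≈ 1951.9)
Y + Q = 13663/7 - 47928 = -321833/7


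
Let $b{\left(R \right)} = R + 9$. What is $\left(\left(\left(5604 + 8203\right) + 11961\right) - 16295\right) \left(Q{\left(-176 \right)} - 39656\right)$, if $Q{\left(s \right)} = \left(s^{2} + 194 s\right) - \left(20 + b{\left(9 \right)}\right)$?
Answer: $-406031726$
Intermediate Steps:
$b{\left(R \right)} = 9 + R$
$Q{\left(s \right)} = -38 + s^{2} + 194 s$ ($Q{\left(s \right)} = \left(s^{2} + 194 s\right) - 38 = -38 + s^{2} + 194 s$)
$\left(\left(\left(5604 + 8203\right) + 11961\right) - 16295\right) \left(Q{\left(-176 \right)} - 39656\right) = \left(\left(\left(5604 + 8203\right) + 11961\right) - 16295\right) \left(\left(-38 + \left(-176\right)^{2} + 194 \left(-176\right)\right) - 39656\right) = \left(\left(13807 + 11961\right) - 16295\right) \left(\left(-38 + 30976 - 34144\right) - 39656\right) = \left(25768 - 16295\right) \left(-3206 - 39656\right) = 9473 \left(-42862\right) = -406031726$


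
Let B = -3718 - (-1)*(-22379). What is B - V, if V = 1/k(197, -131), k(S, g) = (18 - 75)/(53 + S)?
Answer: -1487279/57 ≈ -26093.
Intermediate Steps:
k(S, g) = -57/(53 + S)
V = -250/57 (V = 1/(-57/(53 + 197)) = 1/(-57/250) = -250/57 ≈ -4.3860)
B = -26097 (B = -3718 - 1*22379 = -3718 - 22379 = -26097)
B - V = -26097 - 1*(-250/57) = -26097 + 250/57 = -1487279/57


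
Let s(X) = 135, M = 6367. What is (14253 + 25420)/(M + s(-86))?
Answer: 39673/6502 ≈ 6.1017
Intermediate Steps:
(14253 + 25420)/(M + s(-86)) = (14253 + 25420)/(6367 + 135) = 39673/6502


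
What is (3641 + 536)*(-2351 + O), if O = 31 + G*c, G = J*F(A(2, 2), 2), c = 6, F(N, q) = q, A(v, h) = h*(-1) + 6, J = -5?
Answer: -9941260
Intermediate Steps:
A(v, h) = 6 - h (A(v, h) = -h + 6 = 6 - h)
G = -10 (G = -5*2 = -10)
O = -29 (O = 31 - 10*6 = 31 - 60 = -29)
(3641 + 536)*(-2351 + O) = (3641 + 536)*(-2351 - 29) = 4177*(-2380) = -9941260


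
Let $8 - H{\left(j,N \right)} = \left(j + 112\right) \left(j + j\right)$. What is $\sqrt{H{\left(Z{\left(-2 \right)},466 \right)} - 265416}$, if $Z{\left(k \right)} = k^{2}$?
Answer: $4 i \sqrt{16646} \approx 516.08 i$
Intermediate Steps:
$H{\left(j,N \right)} = 8 - 2 j \left(112 + j\right)$ ($H{\left(j,N \right)} = 8 - \left(j + 112\right) \left(j + j\right) = 8 - \left(112 + j\right) 2 j = 8 - 2 j \left(112 + j\right)$)
$\sqrt{H{\left(Z{\left(-2 \right)},466 \right)} - 265416} = \sqrt{\left(8 - 224 \left(-2\right)^{2} - 2 \left(\left(-2\right)^{2}\right)^{2}\right) - 265416} = \sqrt{\left(8 - 896 - 2 \cdot 4^{2}\right) - 265416} = \sqrt{\left(8 - 896 - 32\right) - 265416} = \sqrt{-920 - 265416} = \sqrt{-266336} = 4 i \sqrt{16646}$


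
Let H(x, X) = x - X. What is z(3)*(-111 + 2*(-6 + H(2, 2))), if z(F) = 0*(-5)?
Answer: 0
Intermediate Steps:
z(F) = 0
z(3)*(-111 + 2*(-6 + H(2, 2))) = 0*(-111 + 2*(-6 + (2 - 1*2))) = 0*(-111 + 2*(-6 + (2 - 2))) = 0*(-111 + 2*(-6 + 0)) = 0*(-111 + 2*(-6)) = 0*(-111 - 12) = 0*(-123) = 0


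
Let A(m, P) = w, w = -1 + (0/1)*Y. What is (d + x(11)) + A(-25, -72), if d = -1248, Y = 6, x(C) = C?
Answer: -1238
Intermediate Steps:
w = -1 (w = -1 + (0/1)*6 = -1 + (0*1)*6 = -1 + 0*6 = -1 + 0 = -1)
A(m, P) = -1
(d + x(11)) + A(-25, -72) = (-1248 + 11) - 1 = -1237 - 1 = -1238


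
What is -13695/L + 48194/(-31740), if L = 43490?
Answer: -63265909/34509315 ≈ -1.8333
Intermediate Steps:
-13695/L + 48194/(-31740) = -13695/43490 + 48194/(-31740) = -13695*1/43490 + 48194*(-1/31740) = -2739/8698 - 24097/15870 = -63265909/34509315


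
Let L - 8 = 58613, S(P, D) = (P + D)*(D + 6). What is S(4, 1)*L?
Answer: 2051735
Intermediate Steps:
S(P, D) = (6 + D)*(D + P) (S(P, D) = (D + P)*(6 + D) = (6 + D)*(D + P))
L = 58621 (L = 8 + 58613 = 58621)
S(4, 1)*L = (1² + 6*1 + 6*4 + 1*4)*58621 = (1 + 6 + 24 + 4)*58621 = 35*58621 = 2051735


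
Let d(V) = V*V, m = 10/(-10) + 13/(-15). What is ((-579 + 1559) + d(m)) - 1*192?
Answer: 178084/225 ≈ 791.48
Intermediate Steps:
m = -28/15 (m = 10*(-⅒) + 13*(-1/15) = -1 - 13/15 = -28/15 ≈ -1.8667)
d(V) = V²
((-579 + 1559) + d(m)) - 1*192 = ((-579 + 1559) + (-28/15)²) - 1*192 = (980 + 784/225) - 192 = 221284/225 - 192 = 178084/225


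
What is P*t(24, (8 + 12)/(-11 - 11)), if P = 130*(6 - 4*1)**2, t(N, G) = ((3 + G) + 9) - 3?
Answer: 46280/11 ≈ 4207.3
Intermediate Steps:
t(N, G) = 9 + G (t(N, G) = (12 + G) - 3 = 9 + G)
P = 520 (P = 130*(6 - 4)**2 = 130*2**2 = 130*4 = 520)
P*t(24, (8 + 12)/(-11 - 11)) = 520*(9 + (8 + 12)/(-11 - 11)) = 520*(9 + 20/(-22)) = 520*(9 + 20*(-1/22)) = 520*(9 - 10/11) = 520*(89/11) = 46280/11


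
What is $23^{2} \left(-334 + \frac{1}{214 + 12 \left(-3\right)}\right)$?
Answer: $- \frac{31449579}{178} \approx -1.7668 \cdot 10^{5}$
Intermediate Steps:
$23^{2} \left(-334 + \frac{1}{214 + 12 \left(-3\right)}\right) = 529 \left(-334 + \frac{1}{214 - 36}\right) = 529 \left(-334 + \frac{1}{178}\right) = 529 \left(- \frac{59451}{178}\right) = - \frac{31449579}{178}$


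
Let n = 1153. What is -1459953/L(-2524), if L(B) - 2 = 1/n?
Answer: -561108603/769 ≈ -7.2966e+5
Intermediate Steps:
L(B) = 2307/1153 (L(B) = 2 + 1/1153 = 2307/1153)
-1459953/L(-2524) = -1459953/2307/1153 = -1459953*1153/2307 = -561108603/769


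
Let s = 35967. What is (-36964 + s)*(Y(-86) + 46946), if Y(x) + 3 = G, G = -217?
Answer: -46585822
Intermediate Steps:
Y(x) = -220 (Y(x) = -3 - 217 = -220)
(-36964 + s)*(Y(-86) + 46946) = (-36964 + 35967)*(-220 + 46946) = -997*46726 = -46585822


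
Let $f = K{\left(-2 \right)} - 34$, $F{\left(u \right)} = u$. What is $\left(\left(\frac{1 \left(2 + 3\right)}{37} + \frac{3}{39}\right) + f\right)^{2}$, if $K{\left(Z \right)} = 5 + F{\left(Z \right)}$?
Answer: $\frac{219306481}{231361} \approx 947.9$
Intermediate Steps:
$K{\left(Z \right)} = 5 + Z$
$f = -31$ ($f = \left(5 - 2\right) - 34 = 3 - 34 = -31$)
$\left(\left(\frac{1 \left(2 + 3\right)}{37} + \frac{3}{39}\right) + f\right)^{2} = \left(\left(\frac{1 \left(2 + 3\right)}{37} + \frac{3}{39}\right) - 31\right)^{2} = \left(\left(1 \cdot 5 \cdot \frac{1}{37} + 3 \cdot \frac{1}{39}\right) - 31\right)^{2} = \left(\left(5 \cdot \frac{1}{37} + \frac{1}{13}\right) - 31\right)^{2} = \left(\left(\frac{5}{37} + \frac{1}{13}\right) - 31\right)^{2} = \left(\frac{102}{481} - 31\right)^{2} = \left(- \frac{14809}{481}\right)^{2} = \frac{219306481}{231361}$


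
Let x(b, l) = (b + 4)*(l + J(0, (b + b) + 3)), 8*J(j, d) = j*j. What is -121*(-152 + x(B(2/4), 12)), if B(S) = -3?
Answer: 16940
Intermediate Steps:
J(j, d) = j²/8 (J(j, d) = (j*j)/8 = j²/8)
x(b, l) = l*(4 + b) (x(b, l) = (b + 4)*(l + (⅛)*0²) = (4 + b)*(l + (⅛)*0) = (4 + b)*(l + 0) = (4 + b)*l = l*(4 + b))
-121*(-152 + x(B(2/4), 12)) = -121*(-152 + 12*(4 - 3)) = -121*(-152 + 12*1) = -121*(-152 + 12) = -121*(-140) = 16940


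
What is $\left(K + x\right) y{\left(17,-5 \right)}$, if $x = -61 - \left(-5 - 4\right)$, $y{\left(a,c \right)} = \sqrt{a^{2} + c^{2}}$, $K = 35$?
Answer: $- 17 \sqrt{314} \approx -301.24$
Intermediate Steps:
$x = -52$ ($x = -61 - \left(-5 - 4\right) = -61 - -9 = -61 + 9 = -52$)
$\left(K + x\right) y{\left(17,-5 \right)} = \left(35 - 52\right) \sqrt{17^{2} + \left(-5\right)^{2}} = - 17 \sqrt{289 + 25} = - 17 \sqrt{314}$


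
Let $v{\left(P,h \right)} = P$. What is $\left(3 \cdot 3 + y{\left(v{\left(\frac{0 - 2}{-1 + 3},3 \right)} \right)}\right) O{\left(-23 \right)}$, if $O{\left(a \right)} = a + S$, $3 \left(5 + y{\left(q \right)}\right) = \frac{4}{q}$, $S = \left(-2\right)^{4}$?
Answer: $- \frac{56}{3} \approx -18.667$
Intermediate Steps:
$S = 16$
$y{\left(q \right)} = -5 + \frac{4}{3 q}$ ($y{\left(q \right)} = -5 + \frac{4 \frac{1}{q}}{3} = -5 + \frac{4}{3 q}$)
$O{\left(a \right)} = 16 + a$ ($O{\left(a \right)} = a + 16 = 16 + a$)
$\left(3 \cdot 3 + y{\left(v{\left(\frac{0 - 2}{-1 + 3},3 \right)} \right)}\right) O{\left(-23 \right)} = \left(3 \cdot 3 - \left(5 - \frac{4}{3 \frac{0 - 2}{-1 + 3}}\right)\right) \left(16 - 23\right) = \left(9 - \left(5 - \frac{4}{3 \left(- \frac{2}{2}\right)}\right)\right) \left(-7\right) = \left(9 - \left(5 - \frac{4}{3 \left(\left(-2\right) \frac{1}{2}\right)}\right)\right) \left(-7\right) = \left(9 - \left(5 - \frac{4}{3 \left(-1\right)}\right)\right) \left(-7\right) = \left(9 + \left(-5 + \frac{4}{3} \left(-1\right)\right)\right) \left(-7\right) = \left(9 - \frac{19}{3}\right) \left(-7\right) = \frac{8}{3} \left(-7\right) = - \frac{56}{3}$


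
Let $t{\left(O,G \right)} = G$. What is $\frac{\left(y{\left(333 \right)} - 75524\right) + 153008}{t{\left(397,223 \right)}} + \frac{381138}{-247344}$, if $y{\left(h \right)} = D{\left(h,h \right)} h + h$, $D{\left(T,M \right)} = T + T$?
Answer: $\frac{12336338651}{9192952} \approx 1341.9$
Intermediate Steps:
$D{\left(T,M \right)} = 2 T$
$y{\left(h \right)} = h + 2 h^{2}$ ($y{\left(h \right)} = 2 h h + h = 2 h^{2} + h = h + 2 h^{2}$)
$\frac{\left(y{\left(333 \right)} - 75524\right) + 153008}{t{\left(397,223 \right)}} + \frac{381138}{-247344} = \frac{\left(333 \left(1 + 2 \cdot 333\right) - 75524\right) + 153008}{223} + \frac{381138}{-247344} = \left(\left(333 \left(1 + 666\right) - 75524\right) + 153008\right) \frac{1}{223} + 381138 \left(- \frac{1}{247344}\right) = \left(\left(333 \cdot 667 - 75524\right) + 153008\right) \frac{1}{223} - \frac{63523}{41224} = \left(\left(222111 - 75524\right) + 153008\right) \frac{1}{223} - \frac{63523}{41224} = \left(146587 + 153008\right) \frac{1}{223} - \frac{63523}{41224} = 299595 \cdot \frac{1}{223} - \frac{63523}{41224} = \frac{299595}{223} - \frac{63523}{41224} = \frac{12336338651}{9192952}$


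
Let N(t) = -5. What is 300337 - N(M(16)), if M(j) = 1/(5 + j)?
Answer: 300342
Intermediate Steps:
300337 - N(M(16)) = 300337 - 1*(-5) = 300337 + 5 = 300342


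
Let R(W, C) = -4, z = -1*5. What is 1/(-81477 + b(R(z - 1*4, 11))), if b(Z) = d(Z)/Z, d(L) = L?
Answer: -1/81476 ≈ -1.2274e-5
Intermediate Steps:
z = -5
b(Z) = 1 (b(Z) = Z/Z = 1)
1/(-81477 + b(R(z - 1*4, 11))) = 1/(-81477 + 1) = 1/(-81476) = -1/81476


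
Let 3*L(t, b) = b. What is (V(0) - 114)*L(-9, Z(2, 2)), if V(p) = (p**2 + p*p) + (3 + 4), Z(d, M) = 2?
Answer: -214/3 ≈ -71.333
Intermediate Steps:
V(p) = 7 + 2*p**2 (V(p) = (p**2 + p**2) + 7 = 2*p**2 + 7 = 7 + 2*p**2)
L(t, b) = b/3
(V(0) - 114)*L(-9, Z(2, 2)) = ((7 + 2*0**2) - 114)*((1/3)*2) = ((7 + 2*0) - 114)*(2/3) = ((7 + 0) - 114)*(2/3) = (7 - 114)*(2/3) = -107*2/3 = -214/3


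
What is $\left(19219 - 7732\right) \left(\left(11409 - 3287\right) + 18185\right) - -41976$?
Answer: $302230485$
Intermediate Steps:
$\left(19219 - 7732\right) \left(\left(11409 - 3287\right) + 18185\right) - -41976 = 11487 \left(8122 + 18185\right) + 41976 = 11487 \cdot 26307 + 41976 = 302188509 + 41976 = 302230485$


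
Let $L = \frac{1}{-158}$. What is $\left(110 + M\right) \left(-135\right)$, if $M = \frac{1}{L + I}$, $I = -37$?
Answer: $- \frac{28935540}{1949} \approx -14846.0$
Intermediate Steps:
$L = - \frac{1}{158} \approx -0.0063291$
$M = - \frac{158}{5847}$ ($M = \frac{1}{- \frac{1}{158} - 37} = \frac{1}{- \frac{5847}{158}} = - \frac{158}{5847} \approx -0.027022$)
$\left(110 + M\right) \left(-135\right) = \left(110 - \frac{158}{5847}\right) \left(-135\right) = \frac{643012}{5847} \left(-135\right) = - \frac{28935540}{1949}$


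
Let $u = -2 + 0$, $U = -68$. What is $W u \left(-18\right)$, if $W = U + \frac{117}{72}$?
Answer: $- \frac{4779}{2} \approx -2389.5$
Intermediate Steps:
$u = -2$
$W = - \frac{531}{8}$ ($W = -68 + \frac{117}{72} = -68 + 117 \cdot \frac{1}{72} = -68 + \frac{13}{8} = - \frac{531}{8} \approx -66.375$)
$W u \left(-18\right) = - \frac{531 \left(\left(-2\right) \left(-18\right)\right)}{8} = \left(- \frac{531}{8}\right) 36 = - \frac{4779}{2}$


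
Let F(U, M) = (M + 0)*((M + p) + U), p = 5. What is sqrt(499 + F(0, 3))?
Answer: sqrt(523) ≈ 22.869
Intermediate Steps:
F(U, M) = M*(5 + M + U) (F(U, M) = (M + 0)*((M + 5) + U) = M*((5 + M) + U) = M*(5 + M + U))
sqrt(499 + F(0, 3)) = sqrt(499 + 3*(5 + 3 + 0)) = sqrt(499 + 3*8) = sqrt(499 + 24) = sqrt(523)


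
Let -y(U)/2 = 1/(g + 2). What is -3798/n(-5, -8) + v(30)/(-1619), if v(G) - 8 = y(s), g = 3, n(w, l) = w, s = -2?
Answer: 6148924/8095 ≈ 759.60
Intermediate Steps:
y(U) = -⅖ (y(U) = -2/(3 + 2) = -2/5 = -2*⅕ = -⅖)
v(G) = 38/5 (v(G) = 8 - ⅖ = 38/5)
-3798/n(-5, -8) + v(30)/(-1619) = -3798/(-5) + (38/5)/(-1619) = -3798*(-⅕) + (38/5)*(-1/1619) = 3798/5 - 38/8095 = 6148924/8095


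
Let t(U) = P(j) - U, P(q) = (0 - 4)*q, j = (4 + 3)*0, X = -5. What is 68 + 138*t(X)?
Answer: 758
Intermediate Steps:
j = 0 (j = 7*0 = 0)
P(q) = -4*q
t(U) = -U (t(U) = -4*0 - U = 0 - U = -U)
68 + 138*t(X) = 68 + 138*(-1*(-5)) = 68 + 138*5 = 68 + 690 = 758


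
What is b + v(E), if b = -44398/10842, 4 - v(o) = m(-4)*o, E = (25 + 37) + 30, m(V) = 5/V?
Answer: 622900/5421 ≈ 114.91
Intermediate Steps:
E = 92 (E = 62 + 30 = 92)
v(o) = 4 + 5*o/4 (v(o) = 4 - 5/(-4)*o = 4 - 5*(-1/4)*o = 4 - (-5)*o/4 = 4 + 5*o/4)
b = -22199/5421 (b = -44398*1/10842 = -22199/5421 ≈ -4.0950)
b + v(E) = -22199/5421 + (4 + (5/4)*92) = -22199/5421 + (4 + 115) = -22199/5421 + 119 = 622900/5421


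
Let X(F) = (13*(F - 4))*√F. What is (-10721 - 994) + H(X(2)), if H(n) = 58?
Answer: -11657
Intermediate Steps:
X(F) = √F*(-52 + 13*F) (X(F) = (13*(-4 + F))*√F = (-52 + 13*F)*√F = √F*(-52 + 13*F))
(-10721 - 994) + H(X(2)) = (-10721 - 994) + 58 = -11715 + 58 = -11657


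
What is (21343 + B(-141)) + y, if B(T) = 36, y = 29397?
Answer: 50776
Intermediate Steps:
(21343 + B(-141)) + y = (21343 + 36) + 29397 = 21379 + 29397 = 50776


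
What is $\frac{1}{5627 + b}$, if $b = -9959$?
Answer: $- \frac{1}{4332} \approx -0.00023084$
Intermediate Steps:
$\frac{1}{5627 + b} = \frac{1}{5627 - 9959} = \frac{1}{-4332} = - \frac{1}{4332}$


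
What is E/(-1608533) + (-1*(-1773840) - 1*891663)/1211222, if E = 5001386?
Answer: -4638777937351/1948290557326 ≈ -2.3809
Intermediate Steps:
E/(-1608533) + (-1*(-1773840) - 1*891663)/1211222 = 5001386/(-1608533) + (-1*(-1773840) - 1*891663)/1211222 = 5001386*(-1/1608533) + (1773840 - 891663)*(1/1211222) = -5001386/1608533 + 882177*(1/1211222) = -5001386/1608533 + 882177/1211222 = -4638777937351/1948290557326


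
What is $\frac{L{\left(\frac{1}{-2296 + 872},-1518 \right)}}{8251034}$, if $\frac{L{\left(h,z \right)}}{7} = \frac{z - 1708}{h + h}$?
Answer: $\frac{8039192}{4125517} \approx 1.9487$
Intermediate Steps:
$L{\left(h,z \right)} = \frac{7 \left(-1708 + z\right)}{2 h}$ ($L{\left(h,z \right)} = 7 \frac{z - 1708}{h + h} = 7 \frac{-1708 + z}{2 h} = \frac{7 \left(-1708 + z\right)}{2 h}$)
$\frac{L{\left(\frac{1}{-2296 + 872},-1518 \right)}}{8251034} = \frac{\frac{7}{2} \frac{1}{\frac{1}{-2296 + 872}} \left(-1708 - 1518\right)}{8251034} = \frac{7}{2} \frac{1}{\frac{1}{-1424}} \left(-3226\right) \frac{1}{8251034} = \frac{7}{2} \frac{1}{- \frac{1}{1424}} \left(-3226\right) \frac{1}{8251034} = \frac{7}{2} \left(-1424\right) \left(-3226\right) \frac{1}{8251034} = 16078384 \cdot \frac{1}{8251034} = \frac{8039192}{4125517}$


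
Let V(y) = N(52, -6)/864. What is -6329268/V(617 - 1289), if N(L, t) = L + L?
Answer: -683560944/13 ≈ -5.2582e+7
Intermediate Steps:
N(L, t) = 2*L
V(y) = 13/108 (V(y) = (2*52)/864 = 104*(1/864) = 13/108)
-6329268/V(617 - 1289) = -6329268/13/108 = -6329268*108/13 = -683560944/13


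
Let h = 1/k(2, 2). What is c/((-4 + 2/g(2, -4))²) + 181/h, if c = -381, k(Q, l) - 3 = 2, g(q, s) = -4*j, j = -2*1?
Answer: 65843/75 ≈ 877.91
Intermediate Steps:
j = -2
g(q, s) = 8 (g(q, s) = -4*(-2) = 8)
k(Q, l) = 5 (k(Q, l) = 3 + 2 = 5)
h = ⅕ (h = 1/5 = ⅕ ≈ 0.20000)
c/((-4 + 2/g(2, -4))²) + 181/h = -381/(-4 + 2/8)² + 181/(⅕) = -381/(-4 + 2*(⅛))² + 181*5 = -381/(-4 + ¼)² + 905 = -381/((-15/4)²) + 905 = -381/225/16 + 905 = -381*16/225 + 905 = -2032/75 + 905 = 65843/75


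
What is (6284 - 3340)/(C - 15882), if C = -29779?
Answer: -2944/45661 ≈ -0.064475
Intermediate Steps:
(6284 - 3340)/(C - 15882) = (6284 - 3340)/(-29779 - 15882) = 2944/(-45661) = 2944*(-1/45661) = -2944/45661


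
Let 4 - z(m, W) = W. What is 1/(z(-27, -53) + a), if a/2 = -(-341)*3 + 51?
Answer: 1/2205 ≈ 0.00045351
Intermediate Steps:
z(m, W) = 4 - W
a = 2148 (a = 2*(-(-341)*3 + 51) = 2*(-31*(-33) + 51) = 2*(1023 + 51) = 2*1074 = 2148)
1/(z(-27, -53) + a) = 1/((4 - 1*(-53)) + 2148) = 1/((4 + 53) + 2148) = 1/(57 + 2148) = 1/2205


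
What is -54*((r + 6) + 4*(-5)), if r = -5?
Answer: 1026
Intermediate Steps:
-54*((r + 6) + 4*(-5)) = -54*((-5 + 6) + 4*(-5)) = -54*(1 - 20) = -54*(-19) = 1026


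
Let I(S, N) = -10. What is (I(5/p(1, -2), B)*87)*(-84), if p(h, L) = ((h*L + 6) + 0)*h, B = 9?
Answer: 73080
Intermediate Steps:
p(h, L) = h*(6 + L*h) (p(h, L) = ((L*h + 6) + 0)*h = ((6 + L*h) + 0)*h = (6 + L*h)*h = h*(6 + L*h))
(I(5/p(1, -2), B)*87)*(-84) = -10*87*(-84) = -870*(-84) = 73080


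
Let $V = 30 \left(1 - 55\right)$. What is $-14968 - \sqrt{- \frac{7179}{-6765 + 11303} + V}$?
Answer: $-14968 - \frac{i \sqrt{33393957582}}{4538} \approx -14968.0 - 40.269 i$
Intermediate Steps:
$V = -1620$ ($V = 30 \left(-54\right) = -1620$)
$-14968 - \sqrt{- \frac{7179}{-6765 + 11303} + V} = -14968 - \sqrt{- \frac{7179}{-6765 + 11303} - 1620} = -14968 - \sqrt{- \frac{7179}{4538} - 1620} = -14968 - \sqrt{- \frac{7358739}{4538}} = -14968 - \frac{i \sqrt{33393957582}}{4538}$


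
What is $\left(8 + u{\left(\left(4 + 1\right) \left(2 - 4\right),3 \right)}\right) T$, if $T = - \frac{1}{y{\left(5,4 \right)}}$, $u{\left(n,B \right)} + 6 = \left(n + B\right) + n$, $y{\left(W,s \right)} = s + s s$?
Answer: $\frac{3}{4} \approx 0.75$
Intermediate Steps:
$y{\left(W,s \right)} = s + s^{2}$
$u{\left(n,B \right)} = -6 + B + 2 n$ ($u{\left(n,B \right)} = -6 + \left(\left(n + B\right) + n\right) = -6 + \left(\left(B + n\right) + n\right) = -6 + \left(B + 2 n\right) = -6 + B + 2 n$)
$T = - \frac{1}{20}$ ($T = - \frac{1}{4 \left(1 + 4\right)} = - \frac{1}{4 \cdot 5} = - \frac{1}{20} \approx -0.05$)
$\left(8 + u{\left(\left(4 + 1\right) \left(2 - 4\right),3 \right)}\right) T = \left(8 + \left(-6 + 3 + 2 \left(4 + 1\right) \left(2 - 4\right)\right)\right) \left(- \frac{1}{20}\right) = \left(8 + \left(-6 + 3 + 2 \cdot 5 \left(-2\right)\right)\right) \left(- \frac{1}{20}\right) = \left(8 + \left(-6 + 3 + 2 \left(-10\right)\right)\right) \left(- \frac{1}{20}\right) = \left(8 - 23\right) \left(- \frac{1}{20}\right) = \left(-15\right) \left(- \frac{1}{20}\right) = \frac{3}{4}$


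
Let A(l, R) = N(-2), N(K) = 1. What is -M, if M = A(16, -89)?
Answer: -1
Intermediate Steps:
A(l, R) = 1
M = 1
-M = -1*1 = -1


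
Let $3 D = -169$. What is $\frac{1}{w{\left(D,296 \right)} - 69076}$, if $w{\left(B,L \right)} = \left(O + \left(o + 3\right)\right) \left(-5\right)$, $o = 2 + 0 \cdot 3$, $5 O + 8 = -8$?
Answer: $- \frac{1}{69085} \approx -1.4475 \cdot 10^{-5}$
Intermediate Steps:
$O = - \frac{16}{5}$ ($O = - \frac{8}{5} + \frac{1}{5} \left(-8\right) = - \frac{8}{5} - \frac{8}{5} = - \frac{16}{5} \approx -3.2$)
$o = 2$ ($o = 2 + 0 = 2$)
$D = - \frac{169}{3}$ ($D = \frac{1}{3} \left(-169\right) = - \frac{169}{3} \approx -56.333$)
$w{\left(B,L \right)} = -9$ ($w{\left(B,L \right)} = \left(- \frac{16}{5} + \left(2 + 3\right)\right) \left(-5\right) = \left(- \frac{16}{5} + 5\right) \left(-5\right) = \frac{9}{5} \left(-5\right) = -9$)
$\frac{1}{w{\left(D,296 \right)} - 69076} = \frac{1}{-9 - 69076} = \frac{1}{-69085} = - \frac{1}{69085}$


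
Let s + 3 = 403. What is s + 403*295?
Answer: 119285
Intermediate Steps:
s = 400 (s = -3 + 403 = 400)
s + 403*295 = 400 + 403*295 = 400 + 118885 = 119285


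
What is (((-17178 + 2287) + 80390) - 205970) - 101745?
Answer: -242216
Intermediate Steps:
(((-17178 + 2287) + 80390) - 205970) - 101745 = ((-14891 + 80390) - 205970) - 101745 = (65499 - 205970) - 101745 = -140471 - 101745 = -242216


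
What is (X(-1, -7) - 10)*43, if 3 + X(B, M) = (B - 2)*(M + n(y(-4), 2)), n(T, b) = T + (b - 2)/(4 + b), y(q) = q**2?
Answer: -1720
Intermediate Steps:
n(T, b) = T + (-2 + b)/(4 + b)
X(B, M) = -3 + (-2 + B)*(16 + M) (X(B, M) = -3 + (B - 2)*(M + (-2 + 2 + 4*(-4)**2 + (-4)**2*2)/(4 + 2)) = -3 + (-2 + B)*(M + (-2 + 2 + 4*16 + 16*2)/6) = -3 + (-2 + B)*(M + (-2 + 2 + 64 + 32)/6) = -3 + (-2 + B)*(M + (1/6)*96) = -3 + (-2 + B)*(M + 16) = -3 + (-2 + B)*(16 + M))
(X(-1, -7) - 10)*43 = ((-35 - 2*(-7) + 16*(-1) - 1*(-7)) - 10)*43 = ((-35 + 14 - 16 + 7) - 10)*43 = (-30 - 10)*43 = -40*43 = -1720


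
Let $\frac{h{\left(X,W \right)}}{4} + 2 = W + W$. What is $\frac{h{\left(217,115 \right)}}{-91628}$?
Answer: $- \frac{228}{22907} \approx -0.0099533$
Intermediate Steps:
$h{\left(X,W \right)} = -8 + 8 W$ ($h{\left(X,W \right)} = -8 + 4 \left(W + W\right) = -8 + 4 \cdot 2 W = -8 + 8 W$)
$\frac{h{\left(217,115 \right)}}{-91628} = \frac{-8 + 8 \cdot 115}{-91628} = \left(-8 + 920\right) \left(- \frac{1}{91628}\right) = 912 \left(- \frac{1}{91628}\right) = - \frac{228}{22907}$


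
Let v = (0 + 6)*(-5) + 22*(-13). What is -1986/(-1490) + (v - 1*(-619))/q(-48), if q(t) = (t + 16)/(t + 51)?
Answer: -645429/23840 ≈ -27.073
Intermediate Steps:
q(t) = (16 + t)/(51 + t)
v = -316 (v = 6*(-5) - 286 = -30 - 286 = -316)
-1986/(-1490) + (v - 1*(-619))/q(-48) = -1986/(-1490) + (-316 - 1*(-619))/(((16 - 48)/(51 - 48))) = -1986*(-1/1490) + (-316 + 619)/((-32/3)) = 993/745 + 303/(((1/3)*(-32))) = 993/745 + 303/(-32/3) = 993/745 + 303*(-3/32) = 993/745 - 909/32 = -645429/23840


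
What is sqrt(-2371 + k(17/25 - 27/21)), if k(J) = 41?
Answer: I*sqrt(2330) ≈ 48.27*I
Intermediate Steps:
sqrt(-2371 + k(17/25 - 27/21)) = sqrt(-2371 + 41) = sqrt(-2330) = I*sqrt(2330)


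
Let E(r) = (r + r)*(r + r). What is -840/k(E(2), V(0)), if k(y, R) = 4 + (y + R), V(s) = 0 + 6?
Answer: -420/13 ≈ -32.308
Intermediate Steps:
E(r) = 4*r² (E(r) = (2*r)*(2*r) = 4*r²)
V(s) = 6
k(y, R) = 4 + R + y (k(y, R) = 4 + (R + y) = 4 + R + y)
-840/k(E(2), V(0)) = -840/(4 + 6 + 4*2²) = -840/(4 + 6 + 4*4) = -840/(4 + 6 + 16) = -840/26 = -840*1/26 = -420/13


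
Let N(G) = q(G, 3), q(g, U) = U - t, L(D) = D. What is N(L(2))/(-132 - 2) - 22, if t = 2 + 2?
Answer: -2947/134 ≈ -21.993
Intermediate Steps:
t = 4
q(g, U) = -4 + U (q(g, U) = U - 1*4 = U - 4 = -4 + U)
N(G) = -1 (N(G) = -4 + 3 = -1)
N(L(2))/(-132 - 2) - 22 = -1/(-132 - 2) - 22 = -1/(-134) - 22 = -1*(-1/134) - 22 = 1/134 - 22 = -2947/134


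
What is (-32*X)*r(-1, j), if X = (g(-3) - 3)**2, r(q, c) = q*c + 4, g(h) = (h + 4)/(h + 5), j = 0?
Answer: -800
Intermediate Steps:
g(h) = (4 + h)/(5 + h)
r(q, c) = 4 + c*q (r(q, c) = c*q + 4 = 4 + c*q)
X = 25/4 (X = ((4 - 3)/(5 - 3) - 3)**2 = (1/2 - 3)**2 = (-5/2)**2 = 25/4 ≈ 6.2500)
(-32*X)*r(-1, j) = (-32*25/4)*(4 + 0*(-1)) = -200*(4 + 0) = -200*4 = -800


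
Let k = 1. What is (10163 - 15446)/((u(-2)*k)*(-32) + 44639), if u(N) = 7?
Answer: -587/4935 ≈ -0.11895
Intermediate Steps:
(10163 - 15446)/((u(-2)*k)*(-32) + 44639) = (10163 - 15446)/((7*1)*(-32) + 44639) = -5283/(7*(-32) + 44639) = -5283/(-224 + 44639) = -5283/44415 = -5283*1/44415 = -587/4935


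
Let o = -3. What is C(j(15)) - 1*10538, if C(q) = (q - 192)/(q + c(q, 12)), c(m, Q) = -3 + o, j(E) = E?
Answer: -31673/3 ≈ -10558.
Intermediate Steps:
c(m, Q) = -6 (c(m, Q) = -3 - 3 = -6)
C(q) = (-192 + q)/(-6 + q) (C(q) = (q - 192)/(q - 6) = (-192 + q)/(-6 + q))
C(j(15)) - 1*10538 = (-192 + 15)/(-6 + 15) - 1*10538 = -177/9 - 10538 = (⅑)*(-177) - 10538 = -59/3 - 10538 = -31673/3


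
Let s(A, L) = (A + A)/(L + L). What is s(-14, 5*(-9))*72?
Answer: 112/5 ≈ 22.400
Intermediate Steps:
s(A, L) = A/L (s(A, L) = (2*A)/((2*L)) = (2*A)*(1/(2*L)) = A/L)
s(-14, 5*(-9))*72 = -14/(5*(-9))*72 = -14/(-45)*72 = -14*(-1/45)*72 = (14/45)*72 = 112/5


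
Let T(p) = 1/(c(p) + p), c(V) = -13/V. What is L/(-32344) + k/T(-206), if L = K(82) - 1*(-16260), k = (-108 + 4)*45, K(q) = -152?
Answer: 802695349739/832858 ≈ 9.6378e+5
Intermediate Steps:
k = -4680 (k = -104*45 = -4680)
L = 16108 (L = -152 - 1*(-16260) = -152 + 16260 = 16108)
T(p) = 1/(p - 13/p) (T(p) = 1/(-13/p + p) = 1/(p - 13/p))
L/(-32344) + k/T(-206) = 16108/(-32344) - 4680/((-206/(-13 + (-206)²))) = 16108*(-1/32344) - 4680/((-206/(-13 + 42436))) = -4027/8086 - 4680/((-206/42423)) = -4027/8086 - 4680/((-206*1/42423)) = -4027/8086 - 4680/(-206/42423) = -4027/8086 - 4680*(-42423/206) = -4027/8086 + 99269820/103 = 802695349739/832858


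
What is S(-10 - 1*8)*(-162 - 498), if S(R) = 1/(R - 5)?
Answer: 660/23 ≈ 28.696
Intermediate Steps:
S(R) = 1/(-5 + R)
S(-10 - 1*8)*(-162 - 498) = (-162 - 498)/(-5 + (-10 - 1*8)) = -660/(-5 + (-10 - 8)) = -660/(-5 - 18) = -660/(-23) = -1/23*(-660) = 660/23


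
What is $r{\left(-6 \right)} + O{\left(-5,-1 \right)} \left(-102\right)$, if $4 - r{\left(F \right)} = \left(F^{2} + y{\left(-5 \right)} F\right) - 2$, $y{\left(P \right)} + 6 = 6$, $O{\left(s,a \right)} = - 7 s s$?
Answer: $17820$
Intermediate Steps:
$O{\left(s,a \right)} = - 7 s^{2}$
$y{\left(P \right)} = 0$ ($y{\left(P \right)} = -6 + 6 = 0$)
$r{\left(F \right)} = 6 - F^{2}$ ($r{\left(F \right)} = 4 - \left(\left(F^{2} + 0 F\right) - 2\right) = 4 - \left(\left(F^{2} + 0\right) - 2\right) = 4 - \left(F^{2} - 2\right) = 4 - \left(-2 + F^{2}\right) = 6 - F^{2}$)
$r{\left(-6 \right)} + O{\left(-5,-1 \right)} \left(-102\right) = \left(6 - \left(-6\right)^{2}\right) + - 7 \left(-5\right)^{2} \left(-102\right) = \left(6 - 36\right) + \left(-7\right) 25 \left(-102\right) = \left(6 - 36\right) - -17850 = -30 + 17850 = 17820$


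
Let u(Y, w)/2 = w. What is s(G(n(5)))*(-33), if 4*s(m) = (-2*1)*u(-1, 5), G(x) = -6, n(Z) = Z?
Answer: 165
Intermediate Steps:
u(Y, w) = 2*w
s(m) = -5 (s(m) = ((-2*1)*(2*5))/4 = (-2*10)/4 = (1/4)*(-20) = -5)
s(G(n(5)))*(-33) = -5*(-33) = 165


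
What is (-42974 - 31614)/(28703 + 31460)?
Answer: -74588/60163 ≈ -1.2398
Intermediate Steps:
(-42974 - 31614)/(28703 + 31460) = -74588/60163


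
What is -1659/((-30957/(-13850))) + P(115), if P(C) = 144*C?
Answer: 163223590/10319 ≈ 15818.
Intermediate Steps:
-1659/((-30957/(-13850))) + P(115) = -1659/((-30957/(-13850))) + 144*115 = -1659/((-30957*(-1/13850))) + 16560 = -1659/30957/13850 + 16560 = -1659*13850/30957 + 16560 = -7659050/10319 + 16560 = 163223590/10319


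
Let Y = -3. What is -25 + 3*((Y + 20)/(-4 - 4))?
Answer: -251/8 ≈ -31.375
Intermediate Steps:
-25 + 3*((Y + 20)/(-4 - 4)) = -25 + 3*((-3 + 20)/(-4 - 4)) = -25 + 3*(17/(-8)) = -25 + 3*(17*(-⅛)) = -25 + 3*(-17/8) = -25 - 51/8 = -251/8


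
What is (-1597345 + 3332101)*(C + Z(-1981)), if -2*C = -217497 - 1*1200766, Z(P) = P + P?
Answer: 1223297021142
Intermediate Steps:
Z(P) = 2*P
C = 1418263/2 (C = -(-217497 - 1*1200766)/2 = -(-217497 - 1200766)/2 = -½*(-1418263) = 1418263/2 ≈ 7.0913e+5)
(-1597345 + 3332101)*(C + Z(-1981)) = (-1597345 + 3332101)*(1418263/2 + 2*(-1981)) = 1734756*(1418263/2 - 3962) = 1734756*(1410339/2) = 1223297021142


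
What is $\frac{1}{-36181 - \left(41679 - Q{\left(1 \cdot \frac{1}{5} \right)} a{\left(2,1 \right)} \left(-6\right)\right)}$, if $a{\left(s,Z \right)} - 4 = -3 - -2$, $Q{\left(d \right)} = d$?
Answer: $- \frac{5}{389318} \approx -1.2843 \cdot 10^{-5}$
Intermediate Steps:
$a{\left(s,Z \right)} = 3$ ($a{\left(s,Z \right)} = 4 - 1 = 3$)
$\frac{1}{-36181 - \left(41679 - Q{\left(1 \cdot \frac{1}{5} \right)} a{\left(2,1 \right)} \left(-6\right)\right)} = \frac{1}{-36181 - \left(41679 - 1 \cdot \frac{1}{5} \cdot 3 \left(-6\right)\right)} = \frac{1}{-36181 - \left(41679 - \frac{1}{5} \cdot 3 \left(-6\right)\right)} = \frac{1}{-36181 - \left(41679 - \frac{3}{5} \left(-6\right)\right)} = \frac{1}{-36181 - \left(41679 - - \frac{18}{5}\right)} = \frac{1}{-36181 - \left(41679 + \frac{18}{5}\right)} = \frac{1}{-36181 - \frac{208413}{5}} = \frac{1}{- \frac{389318}{5}} = - \frac{5}{389318}$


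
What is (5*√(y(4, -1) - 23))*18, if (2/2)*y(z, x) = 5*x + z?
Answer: 180*I*√6 ≈ 440.91*I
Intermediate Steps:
y(z, x) = z + 5*x (y(z, x) = 5*x + z = z + 5*x)
(5*√(y(4, -1) - 23))*18 = (5*√((4 + 5*(-1)) - 23))*18 = (5*√((4 - 5) - 23))*18 = (5*√(-1 - 23))*18 = (5*√(-24))*18 = (5*(2*I*√6))*18 = (10*I*√6)*18 = 180*I*√6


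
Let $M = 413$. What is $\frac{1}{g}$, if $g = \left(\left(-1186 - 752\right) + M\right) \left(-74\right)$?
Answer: $\frac{1}{112850} \approx 8.8613 \cdot 10^{-6}$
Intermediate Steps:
$g = 112850$ ($g = \left(\left(-1186 - 752\right) + 413\right) \left(-74\right) = \left(-1938 + 413\right) \left(-74\right) = \left(-1525\right) \left(-74\right) = 112850$)
$\frac{1}{g} = \frac{1}{112850}$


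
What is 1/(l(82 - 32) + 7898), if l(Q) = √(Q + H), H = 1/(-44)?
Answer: 347512/2744647577 - 2*√24189/2744647577 ≈ 0.00012650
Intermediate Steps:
H = -1/44 ≈ -0.022727
l(Q) = √(-1/44 + Q) (l(Q) = √(Q - 1/44) = √(-1/44 + Q))
1/(l(82 - 32) + 7898) = 1/(√(-11 + 484*(82 - 32))/22 + 7898) = 1/(√(-11 + 484*50)/22 + 7898) = 1/(√(-11 + 24200)/22 + 7898) = 1/(√24189/22 + 7898) = 1/(7898 + √24189/22)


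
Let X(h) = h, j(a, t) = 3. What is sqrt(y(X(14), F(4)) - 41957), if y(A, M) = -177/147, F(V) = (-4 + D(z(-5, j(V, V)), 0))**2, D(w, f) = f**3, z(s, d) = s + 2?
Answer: 4*I*sqrt(128497)/7 ≈ 204.84*I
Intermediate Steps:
z(s, d) = 2 + s
F(V) = 16 (F(V) = (-4 + 0**3)**2 = (-4 + 0)**2 = (-4)**2 = 16)
y(A, M) = -59/49 (y(A, M) = -177*1/147 = -59/49)
sqrt(y(X(14), F(4)) - 41957) = sqrt(-59/49 - 41957) = sqrt(-2055952/49) = 4*I*sqrt(128497)/7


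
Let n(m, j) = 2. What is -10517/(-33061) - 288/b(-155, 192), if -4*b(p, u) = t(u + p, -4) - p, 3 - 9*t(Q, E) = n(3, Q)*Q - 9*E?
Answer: 6362899/760403 ≈ 8.3678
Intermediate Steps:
t(Q, E) = ⅓ + E - 2*Q/9 (t(Q, E) = ⅓ - (2*Q - 9*E)/9 = ⅓ - (-9*E + 2*Q)/9 = ⅓ + (E - 2*Q/9) = ⅓ + E - 2*Q/9)
b(p, u) = 11/12 + u/18 + 11*p/36 (b(p, u) = -((⅓ - 4 - 2*(u + p)/9) - p)/4 = -((⅓ - 4 - 2*(p + u)/9) - p)/4 = -((⅓ - 4 + (-2*p/9 - 2*u/9)) - p)/4 = -((-11/3 - 2*p/9 - 2*u/9) - p)/4 = -(-11/3 - 11*p/9 - 2*u/9)/4 = 11/12 + u/18 + 11*p/36)
-10517/(-33061) - 288/b(-155, 192) = -10517/(-33061) - 288/(11/12 + (1/18)*192 + (11/36)*(-155)) = -10517*(-1/33061) - 288/(11/12 + 32/3 - 1705/36) = 10517/33061 - 288/(-322/9) = 10517/33061 - 288*(-9/322) = 10517/33061 + 1296/161 = 6362899/760403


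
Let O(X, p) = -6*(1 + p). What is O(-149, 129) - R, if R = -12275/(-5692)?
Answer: -4452035/5692 ≈ -782.16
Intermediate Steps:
O(X, p) = -6 - 6*p
R = 12275/5692 (R = -12275*(-1/5692) = 12275/5692 ≈ 2.1565)
O(-149, 129) - R = (-6 - 6*129) - 1*12275/5692 = (-6 - 774) - 12275/5692 = -780 - 12275/5692 = -4452035/5692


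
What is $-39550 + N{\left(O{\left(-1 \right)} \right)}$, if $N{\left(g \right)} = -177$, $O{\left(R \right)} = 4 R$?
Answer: $-39727$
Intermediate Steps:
$-39550 + N{\left(O{\left(-1 \right)} \right)} = -39550 - 177 = -39727$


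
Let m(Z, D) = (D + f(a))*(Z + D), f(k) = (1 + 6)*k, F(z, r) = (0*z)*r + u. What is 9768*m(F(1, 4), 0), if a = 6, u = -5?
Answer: -2051280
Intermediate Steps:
F(z, r) = -5 (F(z, r) = (0*z)*r - 5 = 0*r - 5 = 0 - 5 = -5)
f(k) = 7*k
m(Z, D) = (42 + D)*(D + Z) (m(Z, D) = (D + 7*6)*(Z + D) = (D + 42)*(D + Z) = (42 + D)*(D + Z))
9768*m(F(1, 4), 0) = 9768*(0**2 + 42*0 + 42*(-5) + 0*(-5)) = 9768*(0 + 0 - 210 + 0) = 9768*(-210) = -2051280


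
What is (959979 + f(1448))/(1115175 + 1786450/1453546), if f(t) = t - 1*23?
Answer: 174680617323/202619993375 ≈ 0.86211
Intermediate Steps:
f(t) = -23 + t (f(t) = t - 23 = -23 + t)
(959979 + f(1448))/(1115175 + 1786450/1453546) = (959979 + (-23 + 1448))/(1115175 + 1786450/1453546) = (959979 + 1425)/(1115175 + 1786450*(1/1453546)) = 961404/(1115175 + 893225/726773) = 961404/(810479973500/726773) = 961404*(726773/810479973500) = 174680617323/202619993375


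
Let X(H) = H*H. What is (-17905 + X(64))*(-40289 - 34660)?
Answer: 1034970741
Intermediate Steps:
X(H) = H²
(-17905 + X(64))*(-40289 - 34660) = (-17905 + 64²)*(-40289 - 34660) = (-17905 + 4096)*(-74949) = -13809*(-74949) = 1034970741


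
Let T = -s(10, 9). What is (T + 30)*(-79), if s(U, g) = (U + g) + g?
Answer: -158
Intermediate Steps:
s(U, g) = U + 2*g
T = -28 (T = -(10 + 2*9) = -(10 + 18) = -1*28 = -28)
(T + 30)*(-79) = (-28 + 30)*(-79) = 2*(-79) = -158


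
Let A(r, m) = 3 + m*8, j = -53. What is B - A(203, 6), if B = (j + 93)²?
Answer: 1549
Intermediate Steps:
A(r, m) = 3 + 8*m
B = 1600 (B = (-53 + 93)² = 40² = 1600)
B - A(203, 6) = 1600 - (3 + 8*6) = 1600 - (3 + 48) = 1600 - 1*51 = 1600 - 51 = 1549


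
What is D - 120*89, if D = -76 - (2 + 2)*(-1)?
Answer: -10752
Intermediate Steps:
D = -72 (D = -76 - 4*(-1) = -76 - 1*(-4) = -76 + 4 = -72)
D - 120*89 = -72 - 120*89 = -72 - 10680 = -10752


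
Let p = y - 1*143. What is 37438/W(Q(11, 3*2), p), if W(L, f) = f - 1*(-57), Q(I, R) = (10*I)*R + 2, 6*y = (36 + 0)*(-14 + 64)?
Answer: 18719/107 ≈ 174.94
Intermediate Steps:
y = 300 (y = ((36 + 0)*(-14 + 64))/6 = (36*50)/6 = (1/6)*1800 = 300)
p = 157 (p = 300 - 1*143 = 300 - 143 = 157)
Q(I, R) = 2 + 10*I*R (Q(I, R) = 10*I*R + 2 = 2 + 10*I*R)
W(L, f) = 57 + f (W(L, f) = f + 57 = 57 + f)
37438/W(Q(11, 3*2), p) = 37438/(57 + 157) = 37438/214 = 37438*(1/214) = 18719/107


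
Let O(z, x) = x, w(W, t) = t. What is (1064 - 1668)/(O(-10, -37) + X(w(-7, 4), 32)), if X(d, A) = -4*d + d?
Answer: 604/49 ≈ 12.327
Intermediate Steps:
X(d, A) = -3*d
(1064 - 1668)/(O(-10, -37) + X(w(-7, 4), 32)) = (1064 - 1668)/(-37 - 3*4) = -604/(-37 - 12) = -604/(-49) = -604*(-1/49) = 604/49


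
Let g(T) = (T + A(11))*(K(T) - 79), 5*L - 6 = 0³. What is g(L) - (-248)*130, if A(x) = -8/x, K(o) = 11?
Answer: 1771432/55 ≈ 32208.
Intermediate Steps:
L = 6/5 (L = 6/5 + (⅕)*0³ = 6/5 + (⅕)*0 = 6/5 + 0 = 6/5 ≈ 1.2000)
g(T) = 544/11 - 68*T (g(T) = (T - 8/11)*(11 - 79) = (T - 8*1/11)*(-68) = (T - 8/11)*(-68) = (-8/11 + T)*(-68) = 544/11 - 68*T)
g(L) - (-248)*130 = (544/11 - 68*6/5) - (-248)*130 = (544/11 - 408/5) - 1*(-32240) = -1768/55 + 32240 = 1771432/55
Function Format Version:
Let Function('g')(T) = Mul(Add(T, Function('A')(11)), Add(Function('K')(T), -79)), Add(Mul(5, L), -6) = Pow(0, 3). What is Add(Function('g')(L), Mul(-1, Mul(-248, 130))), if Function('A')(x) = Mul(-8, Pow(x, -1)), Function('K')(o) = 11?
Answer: Rational(1771432, 55) ≈ 32208.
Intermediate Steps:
L = Rational(6, 5) (L = Add(Rational(6, 5), Mul(Rational(1, 5), Pow(0, 3))) = Add(Rational(6, 5), Mul(Rational(1, 5), 0)) = Add(Rational(6, 5), 0) = Rational(6, 5) ≈ 1.2000)
Function('g')(T) = Add(Rational(544, 11), Mul(-68, T)) (Function('g')(T) = Mul(Add(T, Mul(-8, Pow(11, -1))), Add(11, -79)) = Mul(Add(T, Mul(-8, Rational(1, 11))), -68) = Mul(Add(T, Rational(-8, 11)), -68) = Mul(Add(Rational(-8, 11), T), -68) = Add(Rational(544, 11), Mul(-68, T)))
Add(Function('g')(L), Mul(-1, Mul(-248, 130))) = Add(Add(Rational(544, 11), Mul(-68, Rational(6, 5))), Mul(-1, Mul(-248, 130))) = Add(Add(Rational(544, 11), Rational(-408, 5)), Mul(-1, -32240)) = Add(Rational(-1768, 55), 32240) = Rational(1771432, 55)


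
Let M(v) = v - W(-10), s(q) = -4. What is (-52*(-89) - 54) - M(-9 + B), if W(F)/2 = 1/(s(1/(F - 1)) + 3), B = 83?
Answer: 4498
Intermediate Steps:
W(F) = -2 (W(F) = 2/(-4 + 3) = 2/(-1) = 2*(-1) = -2)
M(v) = 2 + v (M(v) = v - 1*(-2) = v + 2 = 2 + v)
(-52*(-89) - 54) - M(-9 + B) = (-52*(-89) - 54) - (2 + (-9 + 83)) = (4628 - 54) - (2 + 74) = 4574 - 1*76 = 4574 - 76 = 4498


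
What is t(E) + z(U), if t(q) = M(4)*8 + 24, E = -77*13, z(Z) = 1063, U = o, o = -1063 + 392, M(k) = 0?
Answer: 1087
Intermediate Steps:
o = -671
U = -671
E = -1001
t(q) = 24 (t(q) = 0*8 + 24 = 0 + 24 = 24)
t(E) + z(U) = 24 + 1063 = 1087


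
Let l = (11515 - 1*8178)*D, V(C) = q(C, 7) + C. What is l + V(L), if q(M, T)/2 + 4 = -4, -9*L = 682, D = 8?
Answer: 239438/9 ≈ 26604.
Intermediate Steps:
L = -682/9 (L = -1/9*682 = -682/9 ≈ -75.778)
q(M, T) = -16 (q(M, T) = -8 + 2*(-4) = -8 - 8 = -16)
V(C) = -16 + C
l = 26696 (l = (11515 - 1*8178)*8 = (11515 - 8178)*8 = 3337*8 = 26696)
l + V(L) = 26696 + (-16 - 682/9) = 26696 - 826/9 = 239438/9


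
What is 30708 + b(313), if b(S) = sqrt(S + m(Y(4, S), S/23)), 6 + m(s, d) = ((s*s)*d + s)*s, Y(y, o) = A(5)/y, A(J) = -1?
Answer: 30708 + 3*sqrt(1154301)/184 ≈ 30726.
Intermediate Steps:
Y(y, o) = -1/y
m(s, d) = -6 + s*(s + d*s**2) (m(s, d) = -6 + ((s*s)*d + s)*s = -6 + (s**2*d + s)*s = -6 + (d*s**2 + s)*s = -6 + (s + d*s**2)*s = -6 + s*(s + d*s**2))
b(S) = sqrt(-95/16 + 1471*S/1472) (b(S) = sqrt(S + (-6 + (-1/4)**2 + (S/23)*(-1/4)**3)) = sqrt(S + (-6 + 1/16 + (S/23)*(-1/64))) = sqrt(S + (-6 + 1/16 - S/1472)) = sqrt(S + (-95/16 - S/1472)) = sqrt(-95/16 + 1471*S/1472))
30708 + b(313) = 30708 + sqrt(-201020 + 33833*313)/184 = 30708 + sqrt(-201020 + 10589729)/184 = 30708 + sqrt(10388709)/184 = 30708 + (3*sqrt(1154301))/184 = 30708 + 3*sqrt(1154301)/184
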